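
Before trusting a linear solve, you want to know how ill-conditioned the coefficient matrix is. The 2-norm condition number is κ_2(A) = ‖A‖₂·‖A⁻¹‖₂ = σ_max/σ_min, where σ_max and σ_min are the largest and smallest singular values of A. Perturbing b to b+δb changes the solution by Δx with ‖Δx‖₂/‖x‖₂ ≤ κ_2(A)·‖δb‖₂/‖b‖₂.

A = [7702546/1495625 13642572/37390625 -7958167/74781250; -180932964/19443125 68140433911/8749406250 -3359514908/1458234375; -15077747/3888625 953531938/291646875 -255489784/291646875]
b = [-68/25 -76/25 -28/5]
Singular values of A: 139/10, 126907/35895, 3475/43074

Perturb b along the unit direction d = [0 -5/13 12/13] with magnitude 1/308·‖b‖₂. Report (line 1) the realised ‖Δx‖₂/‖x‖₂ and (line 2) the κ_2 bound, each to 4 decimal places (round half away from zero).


0.0056
0.5594

largest singular value 139/10, smallest 3475/43074
κ_2(A) = (139/10) / (3475/43074) = 172.2960
bound on ‖Δx‖/‖x‖: κ·ε = 172.2960·1/308 = 0.5594
solve Ax = b  →  x = [-0.4486 -14.9175 -47.2965]
‖b‖ = 6.9282, ‖x‖ = 49.5953
re-solving with b+δb shifts x by Δx of norm 0.2788
realised ‖Δx‖/‖x‖ = 0.0056
so the bound overstates the realised error by a factor of ≈ 99.5027 (computed from the unrounded values)


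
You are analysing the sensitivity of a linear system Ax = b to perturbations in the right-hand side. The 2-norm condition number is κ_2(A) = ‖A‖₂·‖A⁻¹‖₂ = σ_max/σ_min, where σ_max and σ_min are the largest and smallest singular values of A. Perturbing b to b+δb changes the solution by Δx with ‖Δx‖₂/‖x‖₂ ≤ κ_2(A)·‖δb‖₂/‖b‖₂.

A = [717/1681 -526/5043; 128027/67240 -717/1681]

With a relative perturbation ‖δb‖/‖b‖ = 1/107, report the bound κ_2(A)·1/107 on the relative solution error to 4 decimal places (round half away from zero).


form AᵀA = [10240009/2689600 -57599/67240; -57599/67240 2917/15129] with trace 57601/14400 and determinant 1/3600
solving λ² − 57601/14400·λ + 1/3600 = 0 gives λ = 4, 1/14400
σ_max=√4=2, σ_min=√(1/14400)=(1/120) → κ = 240.0000
perturbation bound = 240.0000·1/107 = 2.2430

2.2430


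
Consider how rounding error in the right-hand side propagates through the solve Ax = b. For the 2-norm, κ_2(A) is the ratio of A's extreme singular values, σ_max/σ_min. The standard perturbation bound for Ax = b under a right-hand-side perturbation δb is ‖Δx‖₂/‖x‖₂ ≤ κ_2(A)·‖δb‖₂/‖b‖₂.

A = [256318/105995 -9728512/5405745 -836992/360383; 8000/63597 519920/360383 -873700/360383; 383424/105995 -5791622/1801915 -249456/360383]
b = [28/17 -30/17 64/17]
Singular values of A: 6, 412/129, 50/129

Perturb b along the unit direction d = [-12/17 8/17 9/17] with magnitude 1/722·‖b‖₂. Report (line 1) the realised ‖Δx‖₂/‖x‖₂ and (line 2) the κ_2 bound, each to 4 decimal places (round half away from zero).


σ_max = 6, σ_min = 50/129
κ = σ_max/σ_min = 6/(50/129) = 15.4800
perturbation bound = 15.4800·1/722 = 0.0214
solve Ax = b  →  x = [0.4828 -0.7004 0.3362]
‖b‖ = 4.4721, ‖x‖ = 0.9147
Δx = A⁻¹·δb where δb = 1/722·4.4721·d; ‖Δx‖ = 0.0160
dividing the unrounded norms, ‖Δx‖/‖x‖ = 0.0175
tightness: 0.0175 against a bound of 0.0214 (unrounded ratio ≈ 0.8149)

0.0175
0.0214


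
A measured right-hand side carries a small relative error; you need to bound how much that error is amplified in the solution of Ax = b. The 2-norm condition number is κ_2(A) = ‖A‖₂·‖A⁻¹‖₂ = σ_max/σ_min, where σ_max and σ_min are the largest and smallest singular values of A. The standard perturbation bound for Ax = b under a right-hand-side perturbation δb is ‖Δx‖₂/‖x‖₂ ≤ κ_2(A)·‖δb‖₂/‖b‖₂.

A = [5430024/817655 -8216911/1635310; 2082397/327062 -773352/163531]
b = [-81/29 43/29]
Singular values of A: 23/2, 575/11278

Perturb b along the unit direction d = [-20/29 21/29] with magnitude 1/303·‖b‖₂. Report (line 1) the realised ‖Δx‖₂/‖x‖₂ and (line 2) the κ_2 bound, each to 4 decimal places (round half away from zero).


σ_max = 23/2, σ_min = 575/11278
condition number: (23/2) ÷ (575/11278) = 225.5600
perturbation bound = 225.5600·1/303 = 0.7444
solve Ax = b  →  x = [35.2355 47.1256]
‖b‖₂ = 3.1623 and ‖x‖₂ = 58.8418
Δx = A⁻¹·δb where δb = 1/303·3.1623·d; ‖Δx‖ = 0.2047
dividing the unrounded norms, ‖Δx‖/‖x‖ = 0.0035
so the bound overstates the realised error by a factor of ≈ 213.9852 (computed from the unrounded values)

0.0035
0.7444


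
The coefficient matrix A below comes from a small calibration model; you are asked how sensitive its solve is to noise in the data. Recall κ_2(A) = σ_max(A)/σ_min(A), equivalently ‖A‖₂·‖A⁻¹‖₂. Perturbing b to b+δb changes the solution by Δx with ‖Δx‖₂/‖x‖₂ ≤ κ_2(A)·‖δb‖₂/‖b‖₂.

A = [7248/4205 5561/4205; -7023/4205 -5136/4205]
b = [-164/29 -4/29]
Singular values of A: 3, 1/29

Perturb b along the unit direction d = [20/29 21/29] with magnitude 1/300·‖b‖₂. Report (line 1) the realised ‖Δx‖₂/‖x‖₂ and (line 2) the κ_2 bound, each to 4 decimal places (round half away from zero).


0.0047
0.2900

largest singular value 3, smallest 1/29
κ = σ_max/σ_min = 3/(1/29) = 87.0000
κ_2(A)·‖δb‖/‖b‖ = 0.2900
solve Ax = b  →  x = [68.5333 -93.6000]
‖b‖ = 5.6569, ‖x‖ = 116.0077
re-solving with b+δb shifts x by Δx of norm 0.5468
dividing the unrounded norms, ‖Δx‖/‖x‖ = 0.0047
tightness: 0.0047 against a bound of 0.2900 (unrounded ratio ≈ 0.0163)


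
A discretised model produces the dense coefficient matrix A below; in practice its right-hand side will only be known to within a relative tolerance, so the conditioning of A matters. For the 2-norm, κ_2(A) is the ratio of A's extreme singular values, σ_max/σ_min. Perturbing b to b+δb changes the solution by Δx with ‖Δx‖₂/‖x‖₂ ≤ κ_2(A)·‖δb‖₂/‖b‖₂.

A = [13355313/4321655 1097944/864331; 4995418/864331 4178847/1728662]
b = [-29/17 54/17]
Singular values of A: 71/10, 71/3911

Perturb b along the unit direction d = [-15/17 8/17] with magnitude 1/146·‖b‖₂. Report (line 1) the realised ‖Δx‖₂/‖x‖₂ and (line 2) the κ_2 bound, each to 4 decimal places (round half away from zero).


σ_max = 71/10, σ_min = 71/3911
κ = σ_max/σ_min = (71/10)/(71/3911) = 391.1000
bound on ‖Δx‖/‖x‖: κ·ε = 391.1000·1/146 = 2.6788
solve Ax = b  →  x = [-63.2990 152.6501]
2-norm of b is 3.6056; of x, 165.2538
re-solving with b+δb shifts x by Δx of norm 1.3603
relative error = 0.0082
realised/bound (from unrounded values) ≈ 0.0031

0.0082
2.6788


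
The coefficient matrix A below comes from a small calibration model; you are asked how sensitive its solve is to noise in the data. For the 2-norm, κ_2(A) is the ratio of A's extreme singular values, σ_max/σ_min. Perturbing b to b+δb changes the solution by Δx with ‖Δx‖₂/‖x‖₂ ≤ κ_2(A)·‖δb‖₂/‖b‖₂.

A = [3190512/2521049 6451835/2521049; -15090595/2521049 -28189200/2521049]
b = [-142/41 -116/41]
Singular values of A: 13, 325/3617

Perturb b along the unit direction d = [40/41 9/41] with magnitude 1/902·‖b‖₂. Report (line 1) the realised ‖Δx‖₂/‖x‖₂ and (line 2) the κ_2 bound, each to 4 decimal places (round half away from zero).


largest singular value 13, smallest 325/3617
condition number: 13 ÷ (325/3617) = 144.6800
perturbation bound = 144.6800·1/902 = 0.1604
solve Ax = b  →  x = [39.3520 -20.8134]
‖b‖ = 4.4721, ‖x‖ = 44.5172
re-solving with b+δb shifts x by Δx of norm 0.0552
dividing the unrounded norms, ‖Δx‖/‖x‖ = 0.0012
realised/bound (from unrounded values) ≈ 0.0077

0.0012
0.1604


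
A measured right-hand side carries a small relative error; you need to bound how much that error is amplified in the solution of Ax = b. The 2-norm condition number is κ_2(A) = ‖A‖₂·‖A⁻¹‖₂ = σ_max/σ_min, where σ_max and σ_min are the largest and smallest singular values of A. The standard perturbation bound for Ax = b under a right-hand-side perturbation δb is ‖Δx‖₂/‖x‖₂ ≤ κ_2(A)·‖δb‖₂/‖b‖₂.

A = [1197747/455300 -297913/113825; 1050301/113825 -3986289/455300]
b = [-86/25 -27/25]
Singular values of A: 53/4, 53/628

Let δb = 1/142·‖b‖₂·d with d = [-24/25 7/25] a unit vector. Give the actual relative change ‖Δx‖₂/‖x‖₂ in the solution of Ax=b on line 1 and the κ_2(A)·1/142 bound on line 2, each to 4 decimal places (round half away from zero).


0.0085
1.1056

σ_max = 53/4, σ_min = 53/628
κ = σ_max/σ_min = (53/4)/(53/628) = 157.0000
perturbation bound = 157.0000·1/142 = 1.1056
solve Ax = b  →  x = [24.4060 25.8452]
‖b‖₂ = 3.6056 and ‖x‖₂ = 35.5475
Δx = A⁻¹·δb where δb = 1/142·3.6056·d; ‖Δx‖ = 0.3009
realised ‖Δx‖/‖x‖ = 0.0085
realised/bound (from unrounded values) ≈ 0.0077


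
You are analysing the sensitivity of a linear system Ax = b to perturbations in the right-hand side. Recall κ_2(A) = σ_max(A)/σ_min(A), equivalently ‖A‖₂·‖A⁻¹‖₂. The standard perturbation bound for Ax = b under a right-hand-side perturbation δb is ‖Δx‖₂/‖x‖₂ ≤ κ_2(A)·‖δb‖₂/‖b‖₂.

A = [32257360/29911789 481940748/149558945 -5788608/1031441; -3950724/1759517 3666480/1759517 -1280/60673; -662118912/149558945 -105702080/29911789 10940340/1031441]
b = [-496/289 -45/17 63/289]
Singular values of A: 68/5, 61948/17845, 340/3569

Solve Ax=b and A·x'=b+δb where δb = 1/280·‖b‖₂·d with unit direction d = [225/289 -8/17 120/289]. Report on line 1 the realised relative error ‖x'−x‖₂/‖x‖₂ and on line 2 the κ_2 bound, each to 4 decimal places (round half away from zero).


σ_max = 68/5, σ_min = 340/3569
condition number: (68/5) ÷ (340/3569) = 142.7600
κ_2(A)·‖δb‖/‖b‖ = 0.5099
solve Ax = b  →  x = [0.6019 -0.6211 0.0649]
2-norm of b is 3.1623; of x, 0.8673
with δb = [0.0088 -0.0053 0.0047], A·Δx = δb → ‖Δx‖ = 0.1186
realised ‖Δx‖/‖x‖ = 0.1367
tightness: 0.1367 against a bound of 0.5099 (unrounded ratio ≈ 0.2681)

0.1367
0.5099


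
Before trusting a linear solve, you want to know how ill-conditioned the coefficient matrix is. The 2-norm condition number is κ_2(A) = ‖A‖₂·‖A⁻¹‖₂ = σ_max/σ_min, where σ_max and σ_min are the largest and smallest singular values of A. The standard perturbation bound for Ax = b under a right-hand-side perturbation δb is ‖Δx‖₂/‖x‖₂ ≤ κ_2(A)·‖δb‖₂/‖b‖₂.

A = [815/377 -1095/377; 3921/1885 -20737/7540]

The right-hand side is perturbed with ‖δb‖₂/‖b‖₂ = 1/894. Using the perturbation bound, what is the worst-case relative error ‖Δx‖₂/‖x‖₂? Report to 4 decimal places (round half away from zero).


M = AᵀA = [38026/4225 -202797/16900; -202797/16900 1081609/67600]. tr(M)=67601/2704, det(M)=25/2704
eigenvalues of AᵀA: λ = (tr ± √(tr²−4·det))/2 = 25, 1/2704
σ_max=√25=5, σ_min=√(1/2704)=(1/52) → κ = 260.0000
bound on ‖Δx‖/‖x‖: κ·ε = 260.0000·1/894 = 0.2908

0.2908


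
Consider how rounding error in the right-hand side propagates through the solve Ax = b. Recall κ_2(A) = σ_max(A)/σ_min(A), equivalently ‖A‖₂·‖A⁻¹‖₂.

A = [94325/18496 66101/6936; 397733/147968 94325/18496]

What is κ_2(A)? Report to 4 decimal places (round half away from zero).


M = AᵀA = [2517691001/75759616 1770197275/28409856; 1770197275/28409856 1244680801/10653696]. tr(M)=354044257/2359296, det(M)=5764801/37748736
char-poly roots: 2401/16 and 2401/2359296
κ_2(A) = √(λ_max/λ_min) = √((2401/16) / (2401/2359296)) = 384.0000

384.0000


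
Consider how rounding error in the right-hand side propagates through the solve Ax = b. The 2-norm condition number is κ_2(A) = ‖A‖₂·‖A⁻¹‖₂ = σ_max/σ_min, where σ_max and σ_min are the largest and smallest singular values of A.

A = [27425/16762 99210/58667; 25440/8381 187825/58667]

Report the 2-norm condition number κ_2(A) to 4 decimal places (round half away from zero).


form AᵀA = [11560225/972196 21241125/1701343; 21241125/1701343 156127525/11909401] with trace 1416125/56644 and determinant 625/56644
eigenvalues of AᵀA: λ = (tr ± √(tr²−4·det))/2 = 25, 25/56644
κ = σ_max/σ_min = 5/(5/238) = 238.0000

238.0000


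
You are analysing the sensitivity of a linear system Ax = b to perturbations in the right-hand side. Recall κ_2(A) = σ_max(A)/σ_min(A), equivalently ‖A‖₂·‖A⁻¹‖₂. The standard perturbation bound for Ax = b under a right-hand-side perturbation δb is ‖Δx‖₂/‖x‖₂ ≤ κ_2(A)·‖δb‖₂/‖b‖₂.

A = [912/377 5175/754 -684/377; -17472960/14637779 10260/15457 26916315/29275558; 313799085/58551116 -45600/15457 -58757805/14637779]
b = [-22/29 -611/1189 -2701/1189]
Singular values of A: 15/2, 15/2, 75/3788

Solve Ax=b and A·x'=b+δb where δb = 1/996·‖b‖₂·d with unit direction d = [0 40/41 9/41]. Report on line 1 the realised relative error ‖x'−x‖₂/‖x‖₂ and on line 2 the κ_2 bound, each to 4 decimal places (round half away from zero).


0.0025
0.3803

σ_max = 15/2, σ_min = 75/3788
condition number: (15/2) ÷ (75/3788) = 378.8000
perturbation bound = 378.8000·1/996 = 0.3803
solve Ax = b  →  x = [-30.5419 0.0205 -40.2269]
‖b‖ = 2.4495, ‖x‖ = 50.5075
δb = ε·‖b‖·d = [0.0000 0.0024 0.0005]; solving A·Δx = δb gives ‖Δx‖ = 0.1242
relative error = 0.0025
tightness: 0.0025 against a bound of 0.3803 (unrounded ratio ≈ 0.0065)


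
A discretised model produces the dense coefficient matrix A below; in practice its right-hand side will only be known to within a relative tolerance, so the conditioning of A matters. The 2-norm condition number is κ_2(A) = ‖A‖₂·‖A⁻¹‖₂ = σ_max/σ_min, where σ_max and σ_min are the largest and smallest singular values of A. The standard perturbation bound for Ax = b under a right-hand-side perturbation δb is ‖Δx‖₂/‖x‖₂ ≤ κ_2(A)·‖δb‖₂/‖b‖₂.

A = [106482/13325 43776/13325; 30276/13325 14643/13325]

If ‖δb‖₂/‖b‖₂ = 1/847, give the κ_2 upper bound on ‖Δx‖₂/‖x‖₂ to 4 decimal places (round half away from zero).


0.0726

M = AᵀA = [19608084/284089 8167500/284089; 8167500/284089 3409209/284089]. tr(M)=136197/1681, det(M)=2916/1681
solving λ² − 136197/1681·λ + 2916/1681 = 0 gives λ = 81, 36/1681
κ = σ_max/σ_min = 9/(6/41) = 61.5000
worst-case relative error ≤ 61.5000 × 1/847 = 0.0726


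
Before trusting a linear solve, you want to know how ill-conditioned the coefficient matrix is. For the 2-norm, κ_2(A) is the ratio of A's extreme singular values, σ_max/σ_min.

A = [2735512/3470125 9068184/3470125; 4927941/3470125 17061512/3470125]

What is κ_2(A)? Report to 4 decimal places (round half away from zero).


204.1250

M = AᵀA = [879380717/333336125 3014096904/333336125; 3014096904/333336125 10334315648/333336125]. tr(M)=2242739273/66667225, det(M)=45265984/1666680625
λ_max, λ_min = (2242739273/66667225 ± √8047034568720225/7111230222721)/2 = 841/25, 53824/66667225
κ_2(A) = √(λ_max/λ_min) = √((841/25) / (53824/66667225)) = 204.1250


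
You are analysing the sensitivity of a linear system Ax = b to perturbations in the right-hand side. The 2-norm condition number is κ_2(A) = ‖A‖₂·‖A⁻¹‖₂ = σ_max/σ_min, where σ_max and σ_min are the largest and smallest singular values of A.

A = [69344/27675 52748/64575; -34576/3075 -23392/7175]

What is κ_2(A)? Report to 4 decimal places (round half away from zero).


141.7500

form AᵀA = [60466432/455625 41148544/1063125; 41148544/1063125 28021648/2480625] with trace 5144080/35721 and determinant 4096/3969
solving λ² − 5144080/35721·λ + 4096/3969 = 0 gives λ = 144, 256/35721
κ = σ_max/σ_min = 12/(16/189) = 141.7500


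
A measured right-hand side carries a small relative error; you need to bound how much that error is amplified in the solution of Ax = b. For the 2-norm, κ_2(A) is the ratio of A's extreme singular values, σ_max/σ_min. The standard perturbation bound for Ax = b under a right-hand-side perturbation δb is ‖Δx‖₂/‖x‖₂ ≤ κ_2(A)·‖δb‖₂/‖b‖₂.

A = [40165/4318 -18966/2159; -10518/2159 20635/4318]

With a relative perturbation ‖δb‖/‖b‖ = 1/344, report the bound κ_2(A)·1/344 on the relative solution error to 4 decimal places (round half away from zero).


0.3692

M = AᵀA = [7113289/64516 -1693440/16129; -1693440/16129 6452041/64516]. tr(M)=6782665/32258, det(M)=707281/258064
solving λ² − 6782665/32258·λ + 707281/258064 = 0 gives λ = 841/4, 841/64516
κ = σ_max/σ_min = (29/2)/(29/254) = 127.0000
perturbation bound = 127.0000·1/344 = 0.3692


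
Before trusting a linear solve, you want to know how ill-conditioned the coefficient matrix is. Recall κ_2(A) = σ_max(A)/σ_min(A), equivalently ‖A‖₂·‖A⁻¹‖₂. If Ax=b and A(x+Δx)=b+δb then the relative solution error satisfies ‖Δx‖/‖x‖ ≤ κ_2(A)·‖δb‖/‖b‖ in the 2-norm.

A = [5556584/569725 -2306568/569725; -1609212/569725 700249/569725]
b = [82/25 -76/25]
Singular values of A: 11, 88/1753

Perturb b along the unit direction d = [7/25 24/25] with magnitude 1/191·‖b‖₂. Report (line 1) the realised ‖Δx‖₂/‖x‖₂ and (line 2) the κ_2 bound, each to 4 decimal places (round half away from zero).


0.0117
1.1473

from the listed singular values, σ₁ = 11, σ_n = 88/1753
condition number: 11 ÷ (88/1753) = 219.1250
bound on ‖Δx‖/‖x‖: κ·ε = 219.1250·1/191 = 1.1473
solve Ax = b  →  x = [-14.9878 -36.9161]
‖b‖₂ = 4.4721 and ‖x‖₂ = 39.8426
δb = ε·‖b‖·d = [0.0066 0.0225]; solving A·Δx = δb gives ‖Δx‖ = 0.4664
relative error = 0.0117
realised/bound (from unrounded values) ≈ 0.0102


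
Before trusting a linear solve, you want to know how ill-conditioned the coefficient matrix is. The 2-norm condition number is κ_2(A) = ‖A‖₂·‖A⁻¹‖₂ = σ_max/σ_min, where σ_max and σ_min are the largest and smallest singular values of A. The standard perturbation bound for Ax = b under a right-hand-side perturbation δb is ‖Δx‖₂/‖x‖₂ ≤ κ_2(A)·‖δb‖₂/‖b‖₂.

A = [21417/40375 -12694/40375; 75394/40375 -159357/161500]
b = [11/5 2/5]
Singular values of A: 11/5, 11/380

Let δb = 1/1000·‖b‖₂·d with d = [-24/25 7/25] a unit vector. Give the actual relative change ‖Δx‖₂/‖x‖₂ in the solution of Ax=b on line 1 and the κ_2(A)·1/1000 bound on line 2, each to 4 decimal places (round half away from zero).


0.0011
0.0760

largest singular value 11/5, smallest 11/380
condition number: (11/5) ÷ (11/380) = 76.0000
κ_2(A)·‖δb‖/‖b‖ = 0.0760
solve Ax = b  →  x = [-32.1123 -61.1765]
‖b‖₂ = 2.2361 and ‖x‖₂ = 69.0924
Δx = A⁻¹·δb where δb = 1/1000·2.2361·d; ‖Δx‖ = 0.0772
realised ‖Δx‖/‖x‖ = 0.0011
so the bound overstates the realised error by a factor of ≈ 67.9779 (computed from the unrounded values)


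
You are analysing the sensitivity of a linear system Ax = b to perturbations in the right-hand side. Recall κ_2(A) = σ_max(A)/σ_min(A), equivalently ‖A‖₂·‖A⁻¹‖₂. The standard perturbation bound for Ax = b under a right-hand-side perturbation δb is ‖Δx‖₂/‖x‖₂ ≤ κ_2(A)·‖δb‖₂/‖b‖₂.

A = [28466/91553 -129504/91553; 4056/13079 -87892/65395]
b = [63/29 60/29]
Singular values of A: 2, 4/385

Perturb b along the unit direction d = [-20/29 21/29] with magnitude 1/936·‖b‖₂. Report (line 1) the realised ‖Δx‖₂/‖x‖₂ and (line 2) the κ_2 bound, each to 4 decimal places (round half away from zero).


0.2057
0.2057

σ_max = 2, σ_min = 4/385
κ = σ_max/σ_min = 2/(4/385) = 192.5000
κ_2(A)·‖δb‖/‖b‖ = 0.2057
solve Ax = b  →  x = [0.3293 -1.4634]
‖b‖ = 3.0000, ‖x‖ = 1.5000
re-solving with b+δb shifts x by Δx of norm 0.3085
dividing the unrounded norms, ‖Δx‖/‖x‖ = 0.2057
tightness: 0.2057 against a bound of 0.2057; the bound is attained (ratio 1)


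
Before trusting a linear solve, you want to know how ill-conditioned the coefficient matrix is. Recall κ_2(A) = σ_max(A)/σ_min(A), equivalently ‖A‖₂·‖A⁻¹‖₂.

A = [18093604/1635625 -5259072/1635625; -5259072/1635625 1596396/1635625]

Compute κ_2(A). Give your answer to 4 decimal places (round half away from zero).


M = AᵀA = [568058150416/4280430625 -165681804288/4280430625; -165681804288/4280430625 48330109584/4280430625]. tr(M)=986221216/6848689, det(M)=1440000/6848689
char-poly roots: 144 and 10000/6848689
so κ_2 = √(144 / (10000/6848689)) = 314.0400

314.0400


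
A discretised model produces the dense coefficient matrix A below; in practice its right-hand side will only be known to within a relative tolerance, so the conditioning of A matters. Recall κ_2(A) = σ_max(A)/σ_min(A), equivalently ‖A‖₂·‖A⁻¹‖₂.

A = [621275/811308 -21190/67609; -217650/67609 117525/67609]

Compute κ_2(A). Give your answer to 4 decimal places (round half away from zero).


form AᵀA = [4287615625/391564944 -95216125/16315206; -95216125/16315206 8483725/2719201] with trace 19063225/1354896 and determinant 15625/150544
solving λ² − 19063225/1354896·λ + 15625/150544 = 0 gives λ = 225/16, 625/84681
so κ_2 = √((225/16) / (625/84681)) = 43.6500

43.6500


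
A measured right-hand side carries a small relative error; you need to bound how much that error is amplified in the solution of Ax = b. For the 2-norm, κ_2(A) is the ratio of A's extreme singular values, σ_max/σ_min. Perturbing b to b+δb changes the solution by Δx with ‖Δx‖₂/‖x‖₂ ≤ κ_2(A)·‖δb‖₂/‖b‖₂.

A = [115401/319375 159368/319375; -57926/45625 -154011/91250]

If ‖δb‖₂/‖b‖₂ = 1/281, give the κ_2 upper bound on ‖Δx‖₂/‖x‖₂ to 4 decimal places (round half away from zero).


form AᵀA = [284372869/163200625 379138617/163200625; 379138617/163200625 2022148249/652802500] with trace 126385589/26112100 and determinant 14641/26112100
char-poly roots: 121/25 and 121/1044484
κ_2(A) = √(λ_max/λ_min) = √((121/25) / (121/1044484)) = 204.4000
worst-case relative error ≤ 204.4000 × 1/281 = 0.7274

0.7274


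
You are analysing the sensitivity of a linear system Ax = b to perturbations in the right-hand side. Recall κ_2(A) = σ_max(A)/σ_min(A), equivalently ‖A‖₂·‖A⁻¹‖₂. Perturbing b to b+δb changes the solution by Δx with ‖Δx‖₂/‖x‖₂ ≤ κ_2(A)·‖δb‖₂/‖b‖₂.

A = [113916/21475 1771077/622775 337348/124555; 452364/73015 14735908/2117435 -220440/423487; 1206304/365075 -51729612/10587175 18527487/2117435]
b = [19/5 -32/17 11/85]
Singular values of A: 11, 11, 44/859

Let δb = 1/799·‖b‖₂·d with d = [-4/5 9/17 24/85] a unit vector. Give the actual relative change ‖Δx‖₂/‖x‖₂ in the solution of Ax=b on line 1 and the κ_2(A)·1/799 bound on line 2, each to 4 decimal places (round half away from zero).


largest singular value 11, smallest 44/859
κ_2(A) = 11 / (44/859) = 214.7500
bound on ‖Δx‖/‖x‖: κ·ε = 214.7500·1/799 = 0.2688
solve Ax = b  →  x = [46.9273 -45.2621 -42.9812]
‖b‖₂ = 4.2426 and ‖x‖₂ = 78.0910
with δb = [-0.0042 0.0028 0.0015], A·Δx = δb → ‖Δx‖ = 0.1037
realised ‖Δx‖/‖x‖ = 0.0013
realised/bound (from unrounded values) ≈ 0.0049

0.0013
0.2688


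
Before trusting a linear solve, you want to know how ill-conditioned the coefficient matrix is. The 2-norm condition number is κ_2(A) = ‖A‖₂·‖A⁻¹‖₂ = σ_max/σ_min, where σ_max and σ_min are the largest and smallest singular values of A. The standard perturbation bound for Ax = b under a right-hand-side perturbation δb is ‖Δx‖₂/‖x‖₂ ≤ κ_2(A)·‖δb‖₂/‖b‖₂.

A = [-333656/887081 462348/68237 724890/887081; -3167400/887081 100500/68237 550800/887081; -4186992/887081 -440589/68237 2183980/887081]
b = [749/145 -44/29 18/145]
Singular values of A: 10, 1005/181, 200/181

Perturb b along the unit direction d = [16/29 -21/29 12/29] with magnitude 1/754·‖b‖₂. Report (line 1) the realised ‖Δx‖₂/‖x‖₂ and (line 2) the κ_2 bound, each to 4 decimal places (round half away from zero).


0.0018
0.0120

σ_max = 10, σ_min = 200/181
κ_2(A) = 10 / (200/181) = 9.0500
bound on ‖Δx‖/‖x‖: κ·ε = 9.0500·1/754 = 0.0120
solve Ax = b  →  x = [1.1919 0.4155 3.4250]
‖b‖₂ = 5.3852 and ‖x‖₂ = 3.6502
with δb = [0.0039 -0.0052 0.0030], A·Δx = δb → ‖Δx‖ = 0.0065
dividing the unrounded norms, ‖Δx‖/‖x‖ = 0.0018
so the bound overstates the realised error by a factor of ≈ 6.7783 (computed from the unrounded values)


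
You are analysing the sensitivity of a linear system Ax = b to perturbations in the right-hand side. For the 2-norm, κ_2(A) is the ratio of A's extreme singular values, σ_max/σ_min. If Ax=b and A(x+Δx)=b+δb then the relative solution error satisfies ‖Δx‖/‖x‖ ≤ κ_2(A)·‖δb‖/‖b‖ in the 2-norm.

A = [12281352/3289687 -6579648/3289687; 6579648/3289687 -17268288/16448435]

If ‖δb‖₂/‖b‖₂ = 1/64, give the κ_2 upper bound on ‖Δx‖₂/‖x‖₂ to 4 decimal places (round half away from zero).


AᵀA = [671707179072/37446507121 -1791190734336/187232535605; -1791190734336/187232535605 4776774967296/936162678025]; tr = 74634790464/3239317225, det = 21233664/3239317225
char-poly roots: 576/25 and 36864/129572689
σ_max=√(576/25)=(24/5), σ_min=√(36864/129572689)=(192/11383) → κ = 284.5750
perturbation bound = 284.5750·1/64 = 4.4465

4.4465


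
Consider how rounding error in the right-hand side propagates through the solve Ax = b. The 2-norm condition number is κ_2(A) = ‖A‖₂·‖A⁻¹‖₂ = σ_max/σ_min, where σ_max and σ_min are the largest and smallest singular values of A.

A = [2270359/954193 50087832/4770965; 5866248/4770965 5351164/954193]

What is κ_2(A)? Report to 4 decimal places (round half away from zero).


342.2500

M = AᵀA = [564969257161/78761616025 100421187048/3150464641; 100421187048/3150464641 11158009752016/78761616025]. tr(M)=6973812617/46854025, det(M)=221533456/1171350625
char-poly roots: 3721/25 and 59536/46854025
κ = σ_max/σ_min = (61/5)/(244/6845) = 342.2500


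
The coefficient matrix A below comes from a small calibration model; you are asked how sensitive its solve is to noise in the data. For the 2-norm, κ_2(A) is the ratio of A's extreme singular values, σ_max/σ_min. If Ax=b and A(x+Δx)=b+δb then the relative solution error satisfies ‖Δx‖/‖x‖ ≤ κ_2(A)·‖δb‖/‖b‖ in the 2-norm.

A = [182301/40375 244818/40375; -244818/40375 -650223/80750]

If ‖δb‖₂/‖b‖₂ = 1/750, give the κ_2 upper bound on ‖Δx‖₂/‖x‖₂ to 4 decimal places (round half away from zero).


AᵀA = [3726780309/65205625 4968948537/65205625; 4968948537/65205625 26501334489/260822500]; tr = 1656338229/10432900, det = 1750329/10432900
λ_max, λ_min = (1656338229/10432900 ± √2743383284817160041/108845402410000)/2 = 3969/25, 441/417316
σ_max=√(3969/25)=(63/5), σ_min=√(441/417316)=(21/646) → κ = 387.6000
κ_2(A)·‖δb‖/‖b‖ = 0.5168

0.5168


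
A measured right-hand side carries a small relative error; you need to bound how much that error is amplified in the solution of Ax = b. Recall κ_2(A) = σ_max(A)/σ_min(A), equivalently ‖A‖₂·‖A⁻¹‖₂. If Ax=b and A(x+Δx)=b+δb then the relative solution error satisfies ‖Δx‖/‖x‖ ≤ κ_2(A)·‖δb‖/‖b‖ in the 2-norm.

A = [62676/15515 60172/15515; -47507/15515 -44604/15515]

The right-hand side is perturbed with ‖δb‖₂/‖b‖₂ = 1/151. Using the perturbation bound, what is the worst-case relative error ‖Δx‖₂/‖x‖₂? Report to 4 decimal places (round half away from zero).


1.2401

form AᵀA = [247407841/9628609 235613700/9628609; 235613700/9628609 224407456/9628609] with trace 561017/11449 and determinant 784/11449
solving λ² − 561017/11449·λ + 784/11449 = 0 gives λ = 49, 16/11449
κ_2(A) = √(λ_max/λ_min) = √(49 / (16/11449)) = 187.2500
κ_2(A)·‖δb‖/‖b‖ = 1.2401


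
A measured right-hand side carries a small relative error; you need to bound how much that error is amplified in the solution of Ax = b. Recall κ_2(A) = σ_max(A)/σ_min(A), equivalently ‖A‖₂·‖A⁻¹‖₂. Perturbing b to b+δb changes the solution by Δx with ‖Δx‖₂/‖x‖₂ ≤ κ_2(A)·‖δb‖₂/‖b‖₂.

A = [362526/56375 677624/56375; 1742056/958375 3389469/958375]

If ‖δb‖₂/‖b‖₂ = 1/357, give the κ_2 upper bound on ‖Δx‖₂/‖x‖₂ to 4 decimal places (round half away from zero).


form AᵀA = [65626581124/1469572225 24607782648/293914445; 24607782648/293914445 230703789721/1469572225] with trace 205072921/1017005 and determinant 101646724/127125625
char-poly roots: 5041/25 and 20164/5085025
κ_2(A) = √(λ_max/λ_min) = √((5041/25) / (20164/5085025)) = 225.5000
κ_2(A)·‖δb‖/‖b‖ = 0.6317

0.6317


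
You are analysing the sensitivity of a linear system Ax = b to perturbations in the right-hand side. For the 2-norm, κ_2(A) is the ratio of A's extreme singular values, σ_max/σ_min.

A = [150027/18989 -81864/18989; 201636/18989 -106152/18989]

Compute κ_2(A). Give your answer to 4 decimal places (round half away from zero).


139.6250

M = AᵀA = [63165177225/360582121 -33685875000/360582121; -33685875000/360582121 17969961600/360582121]. tr(M)=280744425/1247689, det(M)=3240000/1247689
solving λ² − 280744425/1247689·λ + 3240000/1247689 = 0 gives λ = 225, 14400/1247689
σ_max=√225=15, σ_min=√(14400/1247689)=(120/1117) → κ = 139.6250


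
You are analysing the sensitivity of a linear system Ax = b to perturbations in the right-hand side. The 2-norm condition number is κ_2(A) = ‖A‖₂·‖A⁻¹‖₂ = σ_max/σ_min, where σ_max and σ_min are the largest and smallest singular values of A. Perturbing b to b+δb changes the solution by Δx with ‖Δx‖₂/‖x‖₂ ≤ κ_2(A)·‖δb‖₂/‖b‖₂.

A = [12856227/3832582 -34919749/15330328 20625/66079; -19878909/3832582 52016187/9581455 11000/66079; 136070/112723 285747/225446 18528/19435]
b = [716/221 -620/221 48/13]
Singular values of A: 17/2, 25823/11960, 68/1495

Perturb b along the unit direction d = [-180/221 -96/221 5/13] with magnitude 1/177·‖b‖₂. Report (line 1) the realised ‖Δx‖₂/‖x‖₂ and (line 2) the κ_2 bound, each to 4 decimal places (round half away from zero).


0.3676
1.0558

σ_max = 17/2, σ_min = 68/1495
κ = σ_max/σ_min = (17/2)/(68/1495) = 186.8750
κ_2(A)·‖δb‖/‖b‖ = 1.0558
solve Ax = b  →  x = [1.4681 0.8592 0.8718]
‖b‖ = 5.6569, ‖x‖ = 1.9114
Δx = A⁻¹·δb where δb = 1/177·5.6569·d; ‖Δx‖ = 0.7026
realised ‖Δx‖/‖x‖ = 0.3676
so the bound overstates the realised error by a factor of ≈ 2.8721 (computed from the unrounded values)


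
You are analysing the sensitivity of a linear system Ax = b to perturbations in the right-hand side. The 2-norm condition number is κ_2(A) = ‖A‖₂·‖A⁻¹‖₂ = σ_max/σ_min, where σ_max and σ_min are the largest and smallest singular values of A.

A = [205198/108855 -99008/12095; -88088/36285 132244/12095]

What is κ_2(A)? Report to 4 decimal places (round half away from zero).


M = AᵀA = [109211396/11560401 -53915680/1284489; -53915680/1284489 26625424/142721]. tr(M)=55265140/281961, det(M)=153664/281961
eigenvalues of AᵀA: λ = (tr ± √(tr²−4·det))/2 = 196, 784/281961
σ_max=√196=14, σ_min=√(784/281961)=(28/531) → κ = 265.5000

265.5000


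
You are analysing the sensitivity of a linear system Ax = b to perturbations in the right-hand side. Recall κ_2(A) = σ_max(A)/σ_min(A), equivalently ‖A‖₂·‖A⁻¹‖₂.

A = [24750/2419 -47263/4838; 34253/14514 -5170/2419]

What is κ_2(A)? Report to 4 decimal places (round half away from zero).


AᵀA = [13816489/125316 -1096480/10443; -1096480/10443 1392449/13924]; tr = 13174265/62658, det = 707281/501264
λ_max, λ_min = (13174265/62658 ± √43384774970944/981506241)/2 = 841/4, 841/125316
κ_2(A) = √(λ_max/λ_min) = √((841/4) / (841/125316)) = 177.0000

177.0000


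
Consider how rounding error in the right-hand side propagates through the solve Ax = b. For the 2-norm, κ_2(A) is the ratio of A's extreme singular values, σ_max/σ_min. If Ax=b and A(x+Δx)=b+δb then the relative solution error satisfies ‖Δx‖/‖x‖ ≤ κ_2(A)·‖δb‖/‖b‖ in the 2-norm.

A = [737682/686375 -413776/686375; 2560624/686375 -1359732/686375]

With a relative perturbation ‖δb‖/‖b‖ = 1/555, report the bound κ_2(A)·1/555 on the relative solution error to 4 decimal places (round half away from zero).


0.2910

AᵀA = [11361552004/753777025 -242367840/30151081; -242367840/30151081 3232130704/753777025]; tr = 50497172/2608225, det = 937024/65205625
λ_max, λ_min = (50497172/2608225 ± √4079317351824/10884540241)/2 = 484/25, 1936/2608225
so κ_2 = √((484/25) / (1936/2608225)) = 161.5000
perturbation bound = 161.5000·1/555 = 0.2910


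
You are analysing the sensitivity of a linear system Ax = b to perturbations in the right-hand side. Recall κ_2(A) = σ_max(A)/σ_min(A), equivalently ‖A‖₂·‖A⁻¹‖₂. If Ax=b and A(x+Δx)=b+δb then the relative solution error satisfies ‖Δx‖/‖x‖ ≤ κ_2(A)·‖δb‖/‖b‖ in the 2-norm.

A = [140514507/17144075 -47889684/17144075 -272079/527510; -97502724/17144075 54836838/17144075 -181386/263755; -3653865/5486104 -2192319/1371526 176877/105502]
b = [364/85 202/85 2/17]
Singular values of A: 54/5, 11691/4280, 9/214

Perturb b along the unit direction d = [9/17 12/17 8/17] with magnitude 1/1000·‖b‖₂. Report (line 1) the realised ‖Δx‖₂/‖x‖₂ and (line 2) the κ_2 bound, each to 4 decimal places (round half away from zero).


largest singular value 54/5, smallest 9/214
condition number: (54/5) ÷ (9/214) = 256.8000
bound on ‖Δx‖/‖x‖: κ·ε = 256.8000·1/1000 = 0.2568
solve Ax = b  →  x = [25.6033 60.9664 68.3686]
‖b‖₂ = 4.8990 and ‖x‖₂ = 95.1141
re-solving with b+δb shifts x by Δx of norm 0.1165
realised ‖Δx‖/‖x‖ = 0.0012
so the bound overstates the realised error by a factor of ≈ 209.6829 (computed from the unrounded values)

0.0012
0.2568


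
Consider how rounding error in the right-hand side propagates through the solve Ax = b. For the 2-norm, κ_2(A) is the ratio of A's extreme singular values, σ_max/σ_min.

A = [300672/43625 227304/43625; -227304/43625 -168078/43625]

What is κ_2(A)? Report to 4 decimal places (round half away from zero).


196.3125

AᵀA = [227313216/3045025 6819120/121801; 6819120/121801 127867716/3045025]; tr = 355180932/3045025, det = 26873856/76125625
eigenvalues of AᵀA: λ = (tr ± √(tr²−4·det))/2 = 2916/25, 9216/3045025
κ_2(A) = √(λ_max/λ_min) = √((2916/25) / (9216/3045025)) = 196.3125


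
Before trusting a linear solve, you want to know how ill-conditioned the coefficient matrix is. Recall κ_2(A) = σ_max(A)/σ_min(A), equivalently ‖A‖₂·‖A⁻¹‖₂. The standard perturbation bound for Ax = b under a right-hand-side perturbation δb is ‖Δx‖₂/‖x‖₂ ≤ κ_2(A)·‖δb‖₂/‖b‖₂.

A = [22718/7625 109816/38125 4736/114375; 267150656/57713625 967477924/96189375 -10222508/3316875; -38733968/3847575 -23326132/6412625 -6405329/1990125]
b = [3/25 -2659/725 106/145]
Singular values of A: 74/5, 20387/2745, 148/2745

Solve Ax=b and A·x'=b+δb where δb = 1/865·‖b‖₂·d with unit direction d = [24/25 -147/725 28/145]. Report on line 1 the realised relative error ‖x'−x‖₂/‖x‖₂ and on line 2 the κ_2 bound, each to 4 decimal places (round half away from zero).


0.0043
0.3173

from the listed singular values, σ₁ = 74/5, σ_n = 148/2745
κ = σ_max/σ_min = (74/5)/(148/2745) = 274.5000
bound on ‖Δx‖/‖x‖: κ·ε = 274.5000·1/865 = 0.3173
solve Ax = b  →  x = [-7.6730 7.7627 14.9994]
‖b‖₂ = 3.7417 and ‖x‖₂ = 18.5504
δb = ε·‖b‖·d = [0.0042 -0.0009 0.0008]; solving A·Δx = δb gives ‖Δx‖ = 0.0802
realised ‖Δx‖/‖x‖ = 0.0043
tightness: 0.0043 against a bound of 0.3173 (unrounded ratio ≈ 0.0136)


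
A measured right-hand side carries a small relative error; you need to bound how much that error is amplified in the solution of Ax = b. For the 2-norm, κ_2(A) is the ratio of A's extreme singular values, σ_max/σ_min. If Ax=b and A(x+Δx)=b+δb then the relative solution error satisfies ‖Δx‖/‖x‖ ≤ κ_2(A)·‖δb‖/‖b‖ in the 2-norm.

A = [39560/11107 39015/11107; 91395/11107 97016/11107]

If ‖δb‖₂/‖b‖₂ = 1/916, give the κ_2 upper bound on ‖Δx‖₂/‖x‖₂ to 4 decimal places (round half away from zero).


0.0836

form AᵀA = [9918039625/123365449 10410210720/123365449; 10410210720/123365449 10934274481/123365449] with trace 24794666/146689 and determinant 714025/146689
char-poly roots: 169 and 4225/146689
κ_2(A) = √(λ_max/λ_min) = √(169 / (4225/146689)) = 76.6000
bound on ‖Δx‖/‖x‖: κ·ε = 76.6000·1/916 = 0.0836


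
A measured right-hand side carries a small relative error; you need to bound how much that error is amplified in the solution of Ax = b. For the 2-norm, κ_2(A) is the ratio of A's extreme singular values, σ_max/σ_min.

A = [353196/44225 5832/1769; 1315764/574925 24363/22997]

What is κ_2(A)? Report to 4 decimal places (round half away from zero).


88.4500

M = AᵀA = [36501676704/528862009 15206750460/528862009; 15206750460/528862009 6341621625/528862009]. tr(M)=253510641/3129361, det(M)=2624400/3129361
λ_max, λ_min = (253510641/3129361 ± √64234794320197281/9792900268321)/2 = 81, 32400/3129361
κ = σ_max/σ_min = 9/(180/1769) = 88.4500


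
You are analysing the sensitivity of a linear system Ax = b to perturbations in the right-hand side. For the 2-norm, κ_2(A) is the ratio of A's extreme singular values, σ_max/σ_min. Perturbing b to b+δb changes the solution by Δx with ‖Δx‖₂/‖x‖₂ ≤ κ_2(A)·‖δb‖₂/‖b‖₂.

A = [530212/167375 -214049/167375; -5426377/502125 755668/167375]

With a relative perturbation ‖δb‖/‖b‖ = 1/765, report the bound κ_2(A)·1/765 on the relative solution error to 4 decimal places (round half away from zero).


0.4039

form AᵀA = [51161104369/403407225 -284224864/5378763; -284224864/5378763 986961761/44823025] with trace 355288522/2387025 and determinant 13845841/59675625
solving λ² − 355288522/2387025·λ + 13845841/59675625 = 0 gives λ = 3721/25, 3721/2387025
κ_2(A) = √(λ_max/λ_min) = √((3721/25) / (3721/2387025)) = 309.0000
bound on ‖Δx‖/‖x‖: κ·ε = 309.0000·1/765 = 0.4039


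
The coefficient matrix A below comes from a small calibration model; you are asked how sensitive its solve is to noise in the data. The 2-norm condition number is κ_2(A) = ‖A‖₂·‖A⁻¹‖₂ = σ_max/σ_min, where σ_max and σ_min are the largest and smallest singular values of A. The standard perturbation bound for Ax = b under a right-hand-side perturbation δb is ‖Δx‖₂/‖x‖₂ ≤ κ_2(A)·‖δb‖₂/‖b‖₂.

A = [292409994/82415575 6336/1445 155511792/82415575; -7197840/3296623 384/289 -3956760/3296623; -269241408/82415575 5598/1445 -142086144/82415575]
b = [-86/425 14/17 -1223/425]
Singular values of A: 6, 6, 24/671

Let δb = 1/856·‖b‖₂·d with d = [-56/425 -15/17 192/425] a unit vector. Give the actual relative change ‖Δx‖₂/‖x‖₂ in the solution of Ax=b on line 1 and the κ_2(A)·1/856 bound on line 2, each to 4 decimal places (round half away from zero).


σ_max = 6, σ_min = 24/671
condition number: 6 ÷ (24/671) = 167.7500
κ_2(A)·‖δb‖/‖b‖ = 0.1960
solve Ax = b  →  x = [26.5040 -0.3039 -49.2367]
2-norm of b is 3.0000; of x, 55.9179
Δx = A⁻¹·δb where δb = 1/856·3.0000·d; ‖Δx‖ = 0.0980
relative error = 0.0018
so the bound overstates the realised error by a factor of ≈ 111.8358 (computed from the unrounded values)

0.0018
0.1960
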